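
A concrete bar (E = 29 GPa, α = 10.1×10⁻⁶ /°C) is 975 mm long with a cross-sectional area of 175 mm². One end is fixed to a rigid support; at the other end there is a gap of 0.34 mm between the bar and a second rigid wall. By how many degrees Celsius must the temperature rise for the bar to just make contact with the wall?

ΔT ≈ 34.5 °C

The gap closes when αΔT L = 0.34 mm, since the bar is still unstressed at that instant.
So ΔT = g/(αL) = 0.34/(10.1×10⁻⁶ × 975) = 34.53 °C.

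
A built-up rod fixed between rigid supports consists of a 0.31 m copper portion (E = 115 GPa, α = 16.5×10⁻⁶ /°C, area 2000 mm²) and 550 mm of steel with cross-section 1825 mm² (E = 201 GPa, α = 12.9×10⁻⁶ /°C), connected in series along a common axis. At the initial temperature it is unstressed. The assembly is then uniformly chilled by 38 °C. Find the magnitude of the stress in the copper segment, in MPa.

σ ≈ 81.5 MPa (tensile)

If the supports were absent, the total length change would be Σ αᵢΔT Lᵢ = 16.5×10⁻⁶×38×310 + 12.9×10⁻⁶×38×550 = 0.464 mm.
The rigid supports impose zero overall length change; the single axial force P common to all segments must satisfy P Σ Lᵢ/(AᵢEᵢ) = δ_free.
Σ Lᵢ/(AᵢEᵢ) = 310/(2000×115×10³) + 550/(1825×201×10³) = 2.847×10⁻⁶ mm/N.
So P = 0.464 / 2.847×10⁻⁶ = 163 kN, tensile.
σ_{copper} = P / A = 163000 / 2000 = 81.48 MPa.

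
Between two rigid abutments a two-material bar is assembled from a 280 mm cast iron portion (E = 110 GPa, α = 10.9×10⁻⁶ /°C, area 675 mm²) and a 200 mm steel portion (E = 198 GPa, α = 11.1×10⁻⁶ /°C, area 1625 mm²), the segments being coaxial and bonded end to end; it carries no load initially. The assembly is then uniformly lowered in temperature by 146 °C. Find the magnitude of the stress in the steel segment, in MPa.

With the walls removed the bar would change length by δ_free = Σ αᵢΔT Lᵢ = 10.9×10⁻⁶×146×280 + 11.1×10⁻⁶×146×200 = 0.7697 mm.
Since the ends are fixed, an axial force P builds up, equal in every segment, with P · Σ Lᵢ/(AᵢEᵢ) = δ_free.
Σ Lᵢ/(AᵢEᵢ) = 280/(675×110×10³) + 200/(1625×198×10³) = 4.393×10⁻⁶ mm/N.
P = 0.7697 / 4.393×10⁻⁶ = 175200 N = 175.2 kN, tensile.
σ_{steel} = P / A = 175200 / 1625 = 107.8 MPa.

σ ≈ 108 MPa (tensile)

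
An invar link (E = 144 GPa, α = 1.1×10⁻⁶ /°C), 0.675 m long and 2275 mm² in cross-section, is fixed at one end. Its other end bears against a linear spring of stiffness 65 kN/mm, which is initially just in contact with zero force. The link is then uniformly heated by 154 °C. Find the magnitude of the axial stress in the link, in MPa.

σ ≈ 2.88 MPa (compressive)

The unrestrained thermal change is αΔT L = 1.1×10⁻⁶ × 154 × 675 = 0.1143 mm.
With a force P in the spring, the elastic change of the link is PL/(AE) and that of the spring is P/k; compatibility requires their sum to equal δ_free.
So P = δ_free / [L/(AE) + 1/k] = 0.1143 / [ 675/(2275×144×10³) + 1/(65×10³) ].
P = 0.1143 / 1.745×10⁻⁵ = 6555 N.
σ = P/A = 6555/2275 = 2.881 MPa.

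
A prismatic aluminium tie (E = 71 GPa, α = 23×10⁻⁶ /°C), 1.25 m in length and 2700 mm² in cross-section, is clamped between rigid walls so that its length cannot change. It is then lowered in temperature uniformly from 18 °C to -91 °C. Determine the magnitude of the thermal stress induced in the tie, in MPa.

σ ≈ 178 MPa (tensile)

With length fixed, the mechanical strain must cancel the thermal strain αΔT = 23×10⁻⁶ × 109 = 2507×10⁻⁶.
Hence σ = E·αΔT = 71×10³ × 2507×10⁻⁶ = 178 MPa, tensile.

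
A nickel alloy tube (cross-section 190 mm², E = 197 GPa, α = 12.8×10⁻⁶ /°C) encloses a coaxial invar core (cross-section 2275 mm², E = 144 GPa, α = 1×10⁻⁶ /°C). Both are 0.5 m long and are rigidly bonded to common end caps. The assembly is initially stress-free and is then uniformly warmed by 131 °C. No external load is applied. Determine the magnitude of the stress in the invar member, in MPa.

Equilibrium of a rigid end plate with no external load gives equal and opposite internal forces ±P in the two members. Since α_{nickel alloy} > α_{invar}, heating drives the nickel alloy into compression and the invar into tension.
Equating the net (thermal + elastic) strains gives |α₁ − α₂|·ΔT = P·[1/(A₁E₁) + 1/(A₂E₂)].
|α₁ − α₂|·ΔT = 11.8×10⁻⁶ × 131 = 0.001546.
1/(A₁E₁) + 1/(A₂E₂) = 1/(190×197×10³) + 1/(2275×144×10³) = 2.977×10⁻⁸ N⁻¹.
P = 0.001546 / 2.977×10⁻⁸ = 51930 N = 51.93 kN.
σ_{invar} = P/A₂ = 51930/2275 = 22.82 MPa, tensile.

σ ≈ 22.8 MPa (tensile)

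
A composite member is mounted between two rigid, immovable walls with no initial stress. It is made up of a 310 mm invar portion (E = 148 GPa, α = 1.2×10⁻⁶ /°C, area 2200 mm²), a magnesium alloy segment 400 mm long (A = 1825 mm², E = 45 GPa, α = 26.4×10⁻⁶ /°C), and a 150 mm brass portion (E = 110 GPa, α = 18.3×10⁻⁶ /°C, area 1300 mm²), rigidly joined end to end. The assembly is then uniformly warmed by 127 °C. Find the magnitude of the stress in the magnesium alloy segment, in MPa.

Free thermal expansion of the whole bar: Σ αᵢΔT Lᵢ = 1.2×10⁻⁶×127×310 + 26.4×10⁻⁶×127×400 + 18.3×10⁻⁶×127×150 = 1.737 mm.
The rigid supports impose zero overall length change; the single axial force P common to all segments must satisfy P Σ Lᵢ/(AᵢEᵢ) = δ_free.
The series flexibility is Σ Lᵢ/(AᵢEᵢ) = 310/(2200×148×10³) + 400/(1825×45×10³) + 150/(1300×110×10³) = 6.872×10⁻⁶ mm/N.
So P = 1.737 / 6.872×10⁻⁶ = 252.8 kN, compressive.
σ_{magnesium alloy} = P / A = 252800 / 1825 = 138.5 MPa.

σ ≈ 139 MPa (compressive)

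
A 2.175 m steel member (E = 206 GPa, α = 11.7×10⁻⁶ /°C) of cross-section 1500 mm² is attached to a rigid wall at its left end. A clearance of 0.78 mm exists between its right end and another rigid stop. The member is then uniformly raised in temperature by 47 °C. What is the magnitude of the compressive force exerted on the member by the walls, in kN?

P ≈ 59.1 kN

If the wall were absent the member would grow by αΔT L = 11.7×10⁻⁶ × 47 × 2175 = 1.196 mm.
The gap closes (δ_free > 0.78 mm) and the wall then resists a further 1.196 − 0.78 = 0.416 mm of expansion.
So σ = E(δ_free − g)/L = 206×10³ × 0.416/2175 = 39.4 MPa.
P = σA = 39.4 × 1500 = 59.11 kN.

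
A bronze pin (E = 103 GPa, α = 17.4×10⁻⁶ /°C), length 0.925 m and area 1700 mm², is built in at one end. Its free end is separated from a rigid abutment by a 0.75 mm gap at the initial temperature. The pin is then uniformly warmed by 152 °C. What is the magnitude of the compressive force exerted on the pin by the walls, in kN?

P ≈ 321 kN

Unrestrained expansion: δ_free = αΔT L = 17.4×10⁻⁶ × 152 × 925 = 2.446 mm.
This exceeds the 0.75 mm gap, so the wall pushes back. The portion of expansion that must be recovered elastically is δ_free − gap = 2.446 − 0.75 = 1.696 mm.
Compatibility: PL/(AE) = 1.696 mm, so σ = P/A = E × (1.696/925) = 188.9 MPa.
Force on the wall = σA = 188.9 × 1700 mm² = 321.1 kN.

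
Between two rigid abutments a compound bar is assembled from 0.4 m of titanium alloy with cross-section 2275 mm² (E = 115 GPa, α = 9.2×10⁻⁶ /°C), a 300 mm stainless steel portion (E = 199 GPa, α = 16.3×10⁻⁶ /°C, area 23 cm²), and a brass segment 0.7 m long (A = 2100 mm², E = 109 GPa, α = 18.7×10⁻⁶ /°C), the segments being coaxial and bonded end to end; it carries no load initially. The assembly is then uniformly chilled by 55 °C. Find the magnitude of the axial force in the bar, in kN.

P ≈ 227 kN (tensile)

Free thermal contraction of the whole bar: Σ αᵢΔT Lᵢ = 9.2×10⁻⁶×55×400 + 16.3×10⁻⁶×55×300 + 18.7×10⁻⁶×55×700 = 1.191 mm.
The walls prevent any net length change, so an axial force P (same in every segment) develops. Compatibility: P · Σ Lᵢ/(AᵢEᵢ) = δ_free.
The series flexibility is Σ Lᵢ/(AᵢEᵢ) = 400/(2275×115×10³) + 300/(2300×199×10³) + 700/(2100×109×10³) = 5.242×10⁻⁶ mm/N.
So P = 1.191 / 5.242×10⁻⁶ = 227.2 kN, tensile.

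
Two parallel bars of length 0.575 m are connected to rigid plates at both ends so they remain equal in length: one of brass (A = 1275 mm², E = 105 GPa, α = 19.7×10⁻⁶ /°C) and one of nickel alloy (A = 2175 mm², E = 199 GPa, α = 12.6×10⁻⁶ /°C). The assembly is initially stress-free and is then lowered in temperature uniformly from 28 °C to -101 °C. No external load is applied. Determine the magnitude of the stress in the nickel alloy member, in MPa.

Equilibrium of a rigid end plate with no external load gives equal and opposite internal forces ±P in the two members. Since α_{brass} > α_{nickel alloy}, cooling drives the brass into tension and the nickel alloy into compression.
Equating the net (thermal + elastic) strains gives |α₁ − α₂|·ΔT = P·[1/(A₁E₁) + 1/(A₂E₂)].
|α₁ − α₂|·ΔT = 7.1×10⁻⁶ × 129 = 0.0009159.
1/(A₁E₁) + 1/(A₂E₂) = 1/(1275×105×10³) + 1/(2175×199×10³) = 9.78×10⁻⁹ N⁻¹.
P = 0.0009159 / 9.78×10⁻⁹ = 93650 N = 93.65 kN.
σ_{nickel alloy} = P/A₂ = 93650/2175 = 43.06 MPa, compressive.

σ ≈ 43.1 MPa (compressive)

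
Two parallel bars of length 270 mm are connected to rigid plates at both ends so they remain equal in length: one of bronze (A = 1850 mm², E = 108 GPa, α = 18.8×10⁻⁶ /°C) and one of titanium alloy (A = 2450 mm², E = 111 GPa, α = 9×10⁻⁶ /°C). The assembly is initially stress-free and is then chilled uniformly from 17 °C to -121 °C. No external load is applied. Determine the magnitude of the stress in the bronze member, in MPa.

The bronze has the larger α, so on cooling it would change length more than the titanium alloy if both were free. The rigid plates force a common final length, so the bronze is put into tension and the titanium alloy into compression, with equal and opposite forces P (no external load).
Setting the final lengths equal and cancelling L: (α₁ − α₂)ΔT = P/(A₁E₁) + P/(A₂E₂).
|α₁ − α₂|·ΔT = 9.8×10⁻⁶ × 138 = 0.001352.
1/(A₁E₁) + 1/(A₂E₂) = 1/(1850×108×10³) + 1/(2450×111×10³) = 8.682×10⁻⁹ N⁻¹.
P = 0.001352 / 8.682×10⁻⁹ = 155800 N = 155.8 kN.
σ_{bronze} = P/A₁ = 155800/1850 = 84.2 MPa, tensile.

σ ≈ 84.2 MPa (tensile)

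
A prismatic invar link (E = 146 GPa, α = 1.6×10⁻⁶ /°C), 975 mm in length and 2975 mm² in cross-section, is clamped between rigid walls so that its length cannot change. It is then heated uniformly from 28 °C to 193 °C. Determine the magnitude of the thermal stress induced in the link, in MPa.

σ ≈ 38.5 MPa (compressive)

The supports are rigid, so the total axial strain is zero. The restrained thermal strain is ε = αΔT = 1.6×10⁻⁶ × 165 = 264×10⁻⁶.
σ = EαΔT = 146×10³ × 1.6×10⁻⁶ × 165 = 38.54 MPa (compressive; the link is trying to expand).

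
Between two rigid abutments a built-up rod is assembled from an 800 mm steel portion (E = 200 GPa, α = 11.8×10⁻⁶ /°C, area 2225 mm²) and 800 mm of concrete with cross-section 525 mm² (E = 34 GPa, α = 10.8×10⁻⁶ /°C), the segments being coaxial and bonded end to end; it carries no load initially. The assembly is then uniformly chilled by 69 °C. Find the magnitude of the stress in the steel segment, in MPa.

If the supports were absent, the total length change would be Σ αᵢΔT Lᵢ = 11.8×10⁻⁶×69×800 + 10.8×10⁻⁶×69×800 = 1.248 mm.
The walls prevent any net length change, so an axial force P (same in every segment) develops. Compatibility: P · Σ Lᵢ/(AᵢEᵢ) = δ_free.
Σ Lᵢ/(AᵢEᵢ) = 800/(2225×200×10³) + 800/(525×34×10³) = 4.662×10⁻⁵ mm/N.
So P = 1.248 / 4.662×10⁻⁵ = 26.76 kN, tensile.
σ_{steel} = P / A = 26760 / 2225 = 12.03 MPa.

σ ≈ 12 MPa (tensile)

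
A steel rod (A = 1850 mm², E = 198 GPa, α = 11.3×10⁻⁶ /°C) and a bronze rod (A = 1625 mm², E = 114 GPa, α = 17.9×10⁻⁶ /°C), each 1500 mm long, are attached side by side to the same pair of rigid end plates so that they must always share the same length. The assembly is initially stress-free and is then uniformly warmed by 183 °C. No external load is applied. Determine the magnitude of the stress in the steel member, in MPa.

σ ≈ 80.3 MPa (tensile)

Equilibrium of a rigid end plate with no external load gives equal and opposite internal forces ±P in the two members. Since α_{bronze} > α_{steel}, heating drives the bronze into compression and the steel into tension.
Compatibility of the two members (thermal + elastic change equal): (α₁ − α₂)ΔT = P·[1/(A₁E₁) + 1/(A₂E₂)].
|α₁ − α₂|·ΔT = 6.6×10⁻⁶ × 183 = 0.001208.
1/(A₁E₁) + 1/(A₂E₂) = 1/(1850×198×10³) + 1/(1625×114×10³) = 8.128×10⁻⁹ N⁻¹.
P = 0.001208 / 8.128×10⁻⁹ = 148600 N = 148.6 kN.
σ_{steel} = P/A₁ = 148600/1850 = 80.32 MPa, tensile.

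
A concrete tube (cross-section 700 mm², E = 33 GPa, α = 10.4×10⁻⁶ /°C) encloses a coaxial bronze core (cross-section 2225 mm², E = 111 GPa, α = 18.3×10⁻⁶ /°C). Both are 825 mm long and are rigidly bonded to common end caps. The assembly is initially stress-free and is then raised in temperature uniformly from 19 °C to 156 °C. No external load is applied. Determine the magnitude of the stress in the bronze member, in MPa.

σ ≈ 10.3 MPa (compressive)

The bronze has the larger α, so on heating it would change length more than the concrete if both were free. The rigid plates force a common final length, so the bronze is put into compression and the concrete into tension, with equal and opposite forces P (no external load).
Equating the net (thermal + elastic) strains gives |α₁ − α₂|·ΔT = P·[1/(A₁E₁) + 1/(A₂E₂)].
|α₁ − α₂|·ΔT = 7.9×10⁻⁶ × 137 = 0.001082.
1/(A₁E₁) + 1/(A₂E₂) = 1/(700×33×10³) + 1/(2225×111×10³) = 4.734×10⁻⁸ N⁻¹.
So P = 0.001082 / 4.734×10⁻⁸ = 22.86 kN.
σ_{bronze} = P/A₂ = 22860/2225 = 10.28 MPa, compressive.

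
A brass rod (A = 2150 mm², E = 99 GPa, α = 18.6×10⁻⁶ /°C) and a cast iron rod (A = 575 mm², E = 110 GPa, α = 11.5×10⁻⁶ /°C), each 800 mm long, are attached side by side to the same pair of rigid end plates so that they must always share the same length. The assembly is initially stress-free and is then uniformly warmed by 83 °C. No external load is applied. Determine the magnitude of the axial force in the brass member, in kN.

Equilibrium of a rigid end plate with no external load gives equal and opposite internal forces ±P in the two members. Since α_{brass} > α_{cast iron}, heating drives the brass into compression and the cast iron into tension.
Compatibility of the two members (thermal + elastic change equal): (α₁ − α₂)ΔT = P·[1/(A₁E₁) + 1/(A₂E₂)].
|α₁ − α₂|·ΔT = 7.1×10⁻⁶ × 83 = 0.0005893.
1/(A₁E₁) + 1/(A₂E₂) = 1/(2150×99×10³) + 1/(575×110×10³) = 2.051×10⁻⁸ N⁻¹.
P = 0.0005893 / 2.051×10⁻⁸ = 28730 N = 28.73 kN.

P ≈ 28.7 kN (compressive in the brass)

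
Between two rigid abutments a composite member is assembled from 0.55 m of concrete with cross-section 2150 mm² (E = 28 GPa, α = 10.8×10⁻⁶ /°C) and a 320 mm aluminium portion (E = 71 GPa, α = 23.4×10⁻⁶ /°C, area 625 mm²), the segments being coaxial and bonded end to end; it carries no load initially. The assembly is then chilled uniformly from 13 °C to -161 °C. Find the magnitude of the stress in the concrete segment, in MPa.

If the supports were absent, the total length change would be Σ αᵢΔT Lᵢ = 10.8×10⁻⁶×174×550 + 23.4×10⁻⁶×174×320 = 2.336 mm.
The walls prevent any net length change, so an axial force P (same in every segment) develops. Compatibility: P · Σ Lᵢ/(AᵢEᵢ) = δ_free.
Σ Lᵢ/(AᵢEᵢ) = 550/(2150×28×10³) + 320/(625×71×10³) = 1.635×10⁻⁵ mm/N.
Hence P = δ_free / Σ(L/AE) = 2.336/1.635×10⁻⁵ = 142.9 kN (tensile).
σ_{concrete} = P / A = 142900 / 2150 = 66.48 MPa.

σ ≈ 66.5 MPa (tensile)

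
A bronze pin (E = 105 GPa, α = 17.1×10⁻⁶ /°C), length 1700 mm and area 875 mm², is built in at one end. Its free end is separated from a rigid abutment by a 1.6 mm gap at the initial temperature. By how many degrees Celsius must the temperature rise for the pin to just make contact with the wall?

Contact occurs when the free expansion equals the gap: αΔT L = 1.6 mm.
So ΔT = g/(αL) = 1.6/(17.1×10⁻⁶ × 1700) = 55.04 °C.

ΔT ≈ 55 °C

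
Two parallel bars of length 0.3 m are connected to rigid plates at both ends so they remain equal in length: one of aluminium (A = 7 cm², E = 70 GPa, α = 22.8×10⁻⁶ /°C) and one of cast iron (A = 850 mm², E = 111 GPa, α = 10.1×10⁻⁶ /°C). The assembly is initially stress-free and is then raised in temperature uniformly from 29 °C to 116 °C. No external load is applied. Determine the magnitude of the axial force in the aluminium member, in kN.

Equilibrium of a rigid end plate with no external load gives equal and opposite internal forces ±P in the two members. Since α_{aluminium} > α_{cast iron}, heating drives the aluminium into compression and the cast iron into tension.
Setting the final lengths equal and cancelling L: (α₁ − α₂)ΔT = P/(A₁E₁) + P/(A₂E₂).
|α₁ − α₂|·ΔT = 12.7×10⁻⁶ × 87 = 0.001105.
1/(A₁E₁) + 1/(A₂E₂) = 1/(700×70×10³) + 1/(850×111×10³) = 3.101×10⁻⁸ N⁻¹.
So P = 0.001105 / 3.101×10⁻⁸ = 35.63 kN.

P ≈ 35.6 kN (compressive in the aluminium)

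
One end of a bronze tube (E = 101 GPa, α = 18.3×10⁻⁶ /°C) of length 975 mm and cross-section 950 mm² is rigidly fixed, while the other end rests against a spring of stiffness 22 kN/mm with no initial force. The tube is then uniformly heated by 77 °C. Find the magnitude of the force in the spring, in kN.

The unrestrained thermal change is αΔT L = 18.3×10⁻⁶ × 77 × 975 = 1.374 mm.
Let P be the compressive force at the spring. The tube shortens elastically by PL/(AE) and the spring compresses by P/k; together these equal δ_free.
P [ L/(AE) + 1/k ] = δ_free → P [ 975/(950×101×10³) + 1/(22×10³) ] = 1.374.
P = 1.374 / 5.562×10⁻⁵ = 24700 N.

P ≈ 24.7 kN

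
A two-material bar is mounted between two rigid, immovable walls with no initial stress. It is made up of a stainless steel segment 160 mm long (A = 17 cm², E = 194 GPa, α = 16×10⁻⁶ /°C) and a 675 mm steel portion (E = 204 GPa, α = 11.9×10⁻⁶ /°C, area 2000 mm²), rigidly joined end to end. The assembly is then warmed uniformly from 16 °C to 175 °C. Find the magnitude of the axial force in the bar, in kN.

P ≈ 787 kN (compressive)

If the supports were absent, the total length change would be Σ αᵢΔT Lᵢ = 16×10⁻⁶×159×160 + 11.9×10⁻⁶×159×675 = 1.684 mm.
Since the ends are fixed, an axial force P builds up, equal in every segment, with P · Σ Lᵢ/(AᵢEᵢ) = δ_free.
The series flexibility is Σ Lᵢ/(AᵢEᵢ) = 160/(1700×194×10³) + 675/(2000×204×10³) = 2.14×10⁻⁶ mm/N.
P = 1.684 / 2.14×10⁻⁶ = 787200 N = 787.2 kN, compressive.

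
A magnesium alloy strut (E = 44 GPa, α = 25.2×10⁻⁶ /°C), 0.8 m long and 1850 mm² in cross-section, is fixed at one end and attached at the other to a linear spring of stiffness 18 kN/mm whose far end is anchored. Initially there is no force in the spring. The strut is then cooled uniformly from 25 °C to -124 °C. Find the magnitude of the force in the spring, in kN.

P ≈ 45.9 kN

If the spring were absent the strut would shorten by αΔT L = 25.2×10⁻⁶ × 149 × 800 = 3.004 mm.
With a force P in the spring, the elastic change of the strut is PL/(AE) and that of the spring is P/k; compatibility requires their sum to equal δ_free.
P [ L/(AE) + 1/k ] = δ_free → P [ 800/(1850×44×10³) + 1/(18×10³) ] = 3.004.
P = 3.004 / 6.538×10⁻⁵ = 45940 N.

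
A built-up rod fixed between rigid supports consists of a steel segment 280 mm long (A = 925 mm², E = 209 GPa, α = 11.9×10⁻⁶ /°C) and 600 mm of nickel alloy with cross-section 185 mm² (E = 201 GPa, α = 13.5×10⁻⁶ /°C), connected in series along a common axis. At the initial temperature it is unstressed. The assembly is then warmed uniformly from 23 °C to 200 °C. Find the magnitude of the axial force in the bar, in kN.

P ≈ 115 kN (compressive)

Free thermal expansion of the whole bar: Σ αᵢΔT Lᵢ = 11.9×10⁻⁶×177×280 + 13.5×10⁻⁶×177×600 = 2.023 mm.
Since the ends are fixed, an axial force P builds up, equal in every segment, with P · Σ Lᵢ/(AᵢEᵢ) = δ_free.
Σ Lᵢ/(AᵢEᵢ) = 280/(925×209×10³) + 600/(185×201×10³) = 1.758×10⁻⁵ mm/N.
P = 2.023 / 1.758×10⁻⁵ = 115100 N = 115.1 kN, compressive.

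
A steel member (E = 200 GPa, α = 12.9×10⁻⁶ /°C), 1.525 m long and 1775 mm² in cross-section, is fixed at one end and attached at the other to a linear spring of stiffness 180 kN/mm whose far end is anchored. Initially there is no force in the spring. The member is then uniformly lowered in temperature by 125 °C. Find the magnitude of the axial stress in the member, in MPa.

σ ≈ 141 MPa (tensile)

Free thermal contraction: δ_free = αΔT L = 12.9×10⁻⁶ × 125 × 1525 = 2.459 mm.
With a force P in the spring, the elastic change of the member is PL/(AE) and that of the spring is P/k; compatibility requires their sum to equal δ_free.
So P = δ_free / [L/(AE) + 1/k] = 2.459 / [ 1525/(1775×200×10³) + 1/(180×10³) ].
P = 2.459 / 9.851×10⁻⁶ = 249600 N.
σ = P/A = 249600/1775 = 140.6 MPa.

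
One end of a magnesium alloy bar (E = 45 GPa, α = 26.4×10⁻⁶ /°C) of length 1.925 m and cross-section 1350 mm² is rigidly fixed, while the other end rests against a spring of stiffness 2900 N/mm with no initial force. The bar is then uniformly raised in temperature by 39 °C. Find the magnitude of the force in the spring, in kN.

P ≈ 5.26 kN

Free thermal expansion: δ_free = αΔT L = 26.4×10⁻⁶ × 39 × 1925 = 1.982 mm.
Let P be the compressive force at the spring. The bar shortens elastically by PL/(AE) and the spring compresses by P/k; together these equal δ_free.
P [ L/(AE) + 1/k ] = δ_free → P [ 1925/(1350×45×10³) + 1/(2900) ] = 1.982.
P = 1.982 / 0.0003765 = 5264 N.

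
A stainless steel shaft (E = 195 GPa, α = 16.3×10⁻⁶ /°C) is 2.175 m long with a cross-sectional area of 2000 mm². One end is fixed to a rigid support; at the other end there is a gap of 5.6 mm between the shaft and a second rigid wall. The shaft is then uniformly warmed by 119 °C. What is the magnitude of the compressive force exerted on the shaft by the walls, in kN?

P ≈ 0 kN

Free thermal elongation = αΔT L = 16.3×10⁻⁶ × 119 × 2175 = 4.219 mm.
This is smaller than the 5.6 mm clearance, so the shaft expands freely without reaching the stop — the stress is zero.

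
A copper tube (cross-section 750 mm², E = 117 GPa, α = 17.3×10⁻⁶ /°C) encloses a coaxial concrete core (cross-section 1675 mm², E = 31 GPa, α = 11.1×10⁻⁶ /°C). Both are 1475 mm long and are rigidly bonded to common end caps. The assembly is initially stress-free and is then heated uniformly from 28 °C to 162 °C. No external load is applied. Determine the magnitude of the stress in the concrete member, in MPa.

Both members must finish at the same length. With the larger α, the copper tends to over-expand; the plates restrain it, putting the copper in compression and the concrete in tension. With no external load the two internal forces are equal and opposite, magnitude P.
Compatibility of the two members (thermal + elastic change equal): (α₁ − α₂)ΔT = P·[1/(A₁E₁) + 1/(A₂E₂)].
|α₁ − α₂|·ΔT = 6.2×10⁻⁶ × 134 = 0.0008308.
1/(A₁E₁) + 1/(A₂E₂) = 1/(750×117×10³) + 1/(1675×31×10³) = 3.065×10⁻⁸ N⁻¹.
P = 0.0008308 / 3.065×10⁻⁸ = 27100 N = 27.1 kN.
σ_{concrete} = P/A₂ = 27100/1675 = 16.18 MPa, tensile.

σ ≈ 16.2 MPa (tensile)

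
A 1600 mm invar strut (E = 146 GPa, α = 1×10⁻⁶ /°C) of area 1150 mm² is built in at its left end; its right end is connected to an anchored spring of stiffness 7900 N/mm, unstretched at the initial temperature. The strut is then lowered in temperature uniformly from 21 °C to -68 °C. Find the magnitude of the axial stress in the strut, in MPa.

Free thermal contraction: δ_free = αΔT L = 1×10⁻⁶ × 89 × 1600 = 0.1424 mm.
Let P be the tensile force in the spring. The strut extends elastically by PL/(AE) and the spring stretches by P/k; together these equal δ_free.
So P = δ_free / [L/(AE) + 1/k] = 0.1424 / [ 1600/(1150×146×10³) + 1/(7900) ].
P = 0.1424 / 0.0001361 = 1046 N.
σ = P/A = 1046/1150 = 0.9097 MPa.

σ ≈ 0.91 MPa (tensile)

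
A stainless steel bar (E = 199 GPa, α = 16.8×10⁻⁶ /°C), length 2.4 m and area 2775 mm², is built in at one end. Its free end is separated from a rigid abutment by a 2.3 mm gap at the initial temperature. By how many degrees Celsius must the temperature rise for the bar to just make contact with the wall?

The gap closes when αΔT L = 2.3 mm, since the bar is still unstressed at that instant.
ΔT = 2.3 / (16.8×10⁻⁶ × 2400) = 57.04 °C.

ΔT ≈ 57 °C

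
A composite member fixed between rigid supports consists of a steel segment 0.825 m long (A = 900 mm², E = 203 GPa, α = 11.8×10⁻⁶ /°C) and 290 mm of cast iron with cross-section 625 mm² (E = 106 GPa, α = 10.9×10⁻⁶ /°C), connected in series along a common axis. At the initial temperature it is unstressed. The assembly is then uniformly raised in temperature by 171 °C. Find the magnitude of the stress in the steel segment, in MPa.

If the supports were absent, the total length change would be Σ αᵢΔT Lᵢ = 11.8×10⁻⁶×171×825 + 10.9×10⁻⁶×171×290 = 2.205 mm.
Since the ends are fixed, an axial force P builds up, equal in every segment, with P · Σ Lᵢ/(AᵢEᵢ) = δ_free.
Σ Lᵢ/(AᵢEᵢ) = 825/(900×203×10³) + 290/(625×106×10³) = 8.893×10⁻⁶ mm/N.
Hence P = δ_free / Σ(L/AE) = 2.205/8.893×10⁻⁶ = 248 kN (compressive).
σ_{steel} = P / A = 248000 / 900 = 275.5 MPa.

σ ≈ 276 MPa (compressive)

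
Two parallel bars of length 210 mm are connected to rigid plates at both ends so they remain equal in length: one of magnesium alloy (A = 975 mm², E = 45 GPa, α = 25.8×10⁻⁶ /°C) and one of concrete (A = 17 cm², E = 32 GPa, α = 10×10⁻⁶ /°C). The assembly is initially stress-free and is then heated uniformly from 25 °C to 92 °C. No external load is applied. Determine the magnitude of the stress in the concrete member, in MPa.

σ ≈ 15.1 MPa (tensile)

The magnesium alloy has the larger α, so on heating it would change length more than the concrete if both were free. The rigid plates force a common final length, so the magnesium alloy is put into compression and the concrete into tension, with equal and opposite forces P (no external load).
Compatibility of the two members (thermal + elastic change equal): (α₁ − α₂)ΔT = P·[1/(A₁E₁) + 1/(A₂E₂)].
|α₁ − α₂|·ΔT = 15.8×10⁻⁶ × 67 = 0.001059.
1/(A₁E₁) + 1/(A₂E₂) = 1/(975×45×10³) + 1/(1700×32×10³) = 4.117×10⁻⁸ N⁻¹.
P = 0.001059 / 4.117×10⁻⁸ = 25710 N = 25.71 kN.
σ_{concrete} = P/A₂ = 25710/1700 = 15.12 MPa, tensile.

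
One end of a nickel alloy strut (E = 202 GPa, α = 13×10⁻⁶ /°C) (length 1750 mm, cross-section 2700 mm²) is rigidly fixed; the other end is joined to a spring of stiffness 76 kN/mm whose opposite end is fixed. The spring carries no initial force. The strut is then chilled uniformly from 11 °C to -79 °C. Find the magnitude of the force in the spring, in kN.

Free thermal contraction: δ_free = αΔT L = 13×10⁻⁶ × 90 × 1750 = 2.047 mm.
With a force P in the spring, the elastic change of the strut is PL/(AE) and that of the spring is P/k; compatibility requires their sum to equal δ_free.
P [ L/(AE) + 1/k ] = δ_free → P [ 1750/(2700×202×10³) + 1/(76×10³) ] = 2.047.
P = 2.047 / 1.637×10⁻⁵ = 125100 N.

P ≈ 125 kN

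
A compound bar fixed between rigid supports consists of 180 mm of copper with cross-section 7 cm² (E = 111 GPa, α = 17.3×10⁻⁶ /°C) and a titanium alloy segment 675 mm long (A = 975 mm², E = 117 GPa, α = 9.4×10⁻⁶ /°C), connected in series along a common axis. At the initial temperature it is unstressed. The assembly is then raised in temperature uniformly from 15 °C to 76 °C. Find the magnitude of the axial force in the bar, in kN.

Free thermal expansion of the whole bar: Σ αᵢΔT Lᵢ = 17.3×10⁻⁶×61×180 + 9.4×10⁻⁶×61×675 = 0.577 mm.
Since the ends are fixed, an axial force P builds up, equal in every segment, with P · Σ Lᵢ/(AᵢEᵢ) = δ_free.
Σ Lᵢ/(AᵢEᵢ) = 180/(700×111×10³) + 675/(975×117×10³) = 8.234×10⁻⁶ mm/N.
P = 0.577 / 8.234×10⁻⁶ = 70080 N = 70.08 kN, compressive.

P ≈ 70.1 kN (compressive)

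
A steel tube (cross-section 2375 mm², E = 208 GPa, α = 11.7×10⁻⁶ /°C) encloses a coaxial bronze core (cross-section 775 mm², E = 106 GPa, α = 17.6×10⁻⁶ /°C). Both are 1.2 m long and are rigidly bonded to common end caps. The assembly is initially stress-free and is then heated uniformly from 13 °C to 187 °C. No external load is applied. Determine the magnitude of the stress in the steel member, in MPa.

σ ≈ 30.4 MPa (tensile)

Both members must finish at the same length. With the larger α, the bronze tends to over-expand; the plates restrain it, putting the bronze in compression and the steel in tension. With no external load the two internal forces are equal and opposite, magnitude P.
Equating the net (thermal + elastic) strains gives |α₁ − α₂|·ΔT = P·[1/(A₁E₁) + 1/(A₂E₂)].
|α₁ − α₂|·ΔT = 5.9×10⁻⁶ × 174 = 0.001027.
1/(A₁E₁) + 1/(A₂E₂) = 1/(2375×208×10³) + 1/(775×106×10³) = 1.42×10⁻⁸ N⁻¹.
P = 0.001027 / 1.42×10⁻⁸ = 72310 N = 72.31 kN.
σ_{steel} = P/A₁ = 72310/2375 = 30.45 MPa, tensile.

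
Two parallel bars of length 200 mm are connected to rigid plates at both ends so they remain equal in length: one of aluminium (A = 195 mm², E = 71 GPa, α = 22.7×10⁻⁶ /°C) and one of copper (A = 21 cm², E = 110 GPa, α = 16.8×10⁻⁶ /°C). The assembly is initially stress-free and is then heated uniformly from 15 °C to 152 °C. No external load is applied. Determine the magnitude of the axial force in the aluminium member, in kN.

Equilibrium of a rigid end plate with no external load gives equal and opposite internal forces ±P in the two members. Since α_{aluminium} > α_{copper}, heating drives the aluminium into compression and the copper into tension.
Equating the net (thermal + elastic) strains gives |α₁ − α₂|·ΔT = P·[1/(A₁E₁) + 1/(A₂E₂)].
|α₁ − α₂|·ΔT = 5.9×10⁻⁶ × 137 = 0.0008083.
1/(A₁E₁) + 1/(A₂E₂) = 1/(195×71×10³) + 1/(2100×110×10³) = 7.656×10⁻⁸ N⁻¹.
P = 0.0008083 / 7.656×10⁻⁸ = 10560 N = 10.56 kN.

P ≈ 10.6 kN (compressive in the aluminium)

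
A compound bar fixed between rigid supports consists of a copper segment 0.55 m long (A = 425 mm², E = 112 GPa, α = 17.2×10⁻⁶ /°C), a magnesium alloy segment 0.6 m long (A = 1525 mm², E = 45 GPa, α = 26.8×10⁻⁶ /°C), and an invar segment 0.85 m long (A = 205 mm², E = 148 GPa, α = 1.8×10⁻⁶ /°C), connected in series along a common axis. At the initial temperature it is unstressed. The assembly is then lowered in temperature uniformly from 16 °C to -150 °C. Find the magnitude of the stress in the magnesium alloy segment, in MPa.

σ ≈ 61 MPa (tensile)

If the supports were absent, the total length change would be Σ αᵢΔT Lᵢ = 17.2×10⁻⁶×166×550 + 26.8×10⁻⁶×166×600 + 1.8×10⁻⁶×166×850 = 4.494 mm.
The rigid supports impose zero overall length change; the single axial force P common to all segments must satisfy P Σ Lᵢ/(AᵢEᵢ) = δ_free.
The series flexibility is Σ Lᵢ/(AᵢEᵢ) = 550/(425×112×10³) + 600/(1525×45×10³) + 850/(205×148×10³) = 4.831×10⁻⁵ mm/N.
P = 4.494 / 4.831×10⁻⁵ = 93010 N = 93.01 kN, tensile.
σ_{magnesium alloy} = P / A = 93010 / 1525 = 60.99 MPa.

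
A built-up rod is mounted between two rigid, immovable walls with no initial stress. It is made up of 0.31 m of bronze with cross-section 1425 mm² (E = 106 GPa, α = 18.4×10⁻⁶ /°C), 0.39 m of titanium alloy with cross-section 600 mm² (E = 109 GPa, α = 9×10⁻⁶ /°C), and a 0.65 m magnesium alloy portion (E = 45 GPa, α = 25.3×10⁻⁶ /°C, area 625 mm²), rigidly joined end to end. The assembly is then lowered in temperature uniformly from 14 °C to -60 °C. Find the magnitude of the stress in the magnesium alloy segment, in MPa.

Free thermal contraction of the whole bar: Σ αᵢΔT Lᵢ = 18.4×10⁻⁶×74×310 + 9×10⁻⁶×74×390 + 25.3×10⁻⁶×74×650 = 1.899 mm.
Since the ends are fixed, an axial force P builds up, equal in every segment, with P · Σ Lᵢ/(AᵢEᵢ) = δ_free.
The series flexibility is Σ Lᵢ/(AᵢEᵢ) = 310/(1425×106×10³) + 390/(600×109×10³) + 650/(625×45×10³) = 3.113×10⁻⁵ mm/N.
Hence P = δ_free / Σ(L/AE) = 1.899/3.113×10⁻⁵ = 61 kN (tensile).
σ_{magnesium alloy} = P / A = 61000 / 625 = 97.6 MPa.

σ ≈ 97.6 MPa (tensile)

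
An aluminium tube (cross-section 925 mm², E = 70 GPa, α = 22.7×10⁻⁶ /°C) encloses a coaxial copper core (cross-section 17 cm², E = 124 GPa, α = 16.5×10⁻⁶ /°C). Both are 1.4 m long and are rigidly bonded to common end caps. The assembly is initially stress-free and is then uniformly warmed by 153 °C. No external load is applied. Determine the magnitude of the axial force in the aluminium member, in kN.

P ≈ 47 kN (compressive in the aluminium)

Both members must finish at the same length. With the larger α, the aluminium tends to over-expand; the plates restrain it, putting the aluminium in compression and the copper in tension. With no external load the two internal forces are equal and opposite, magnitude P.
Setting the final lengths equal and cancelling L: (α₁ − α₂)ΔT = P/(A₁E₁) + P/(A₂E₂).
|α₁ − α₂|·ΔT = 6.2×10⁻⁶ × 153 = 0.0009486.
1/(A₁E₁) + 1/(A₂E₂) = 1/(925×70×10³) + 1/(1700×124×10³) = 2.019×10⁻⁸ N⁻¹.
P = 0.0009486 / 2.019×10⁻⁸ = 46990 N = 46.99 kN.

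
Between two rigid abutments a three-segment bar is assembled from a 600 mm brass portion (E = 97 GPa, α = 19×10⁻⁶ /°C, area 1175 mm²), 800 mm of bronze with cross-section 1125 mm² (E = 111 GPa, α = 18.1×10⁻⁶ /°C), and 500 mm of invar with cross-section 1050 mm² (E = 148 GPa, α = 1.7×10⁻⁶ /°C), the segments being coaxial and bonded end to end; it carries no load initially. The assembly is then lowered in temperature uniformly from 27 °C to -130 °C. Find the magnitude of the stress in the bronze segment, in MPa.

σ ≈ 251 MPa (tensile)

With the walls removed the bar would change length by δ_free = Σ αᵢΔT Lᵢ = 19×10⁻⁶×157×600 + 18.1×10⁻⁶×157×800 + 1.7×10⁻⁶×157×500 = 4.197 mm.
Since the ends are fixed, an axial force P builds up, equal in every segment, with P · Σ Lᵢ/(AᵢEᵢ) = δ_free.
The series flexibility is Σ Lᵢ/(AᵢEᵢ) = 600/(1175×97×10³) + 800/(1125×111×10³) + 500/(1050×148×10³) = 1.489×10⁻⁵ mm/N.
Hence P = δ_free / Σ(L/AE) = 4.197/1.489×10⁻⁵ = 281.9 kN (tensile).
σ_{bronze} = P / A = 281900 / 1125 = 250.6 MPa.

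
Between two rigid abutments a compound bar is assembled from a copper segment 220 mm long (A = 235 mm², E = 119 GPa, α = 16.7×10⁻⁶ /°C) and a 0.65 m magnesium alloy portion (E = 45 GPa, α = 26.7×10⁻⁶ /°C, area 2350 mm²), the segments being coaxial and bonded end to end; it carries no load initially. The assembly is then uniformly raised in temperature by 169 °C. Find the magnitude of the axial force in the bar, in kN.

With the walls removed the bar would change length by δ_free = Σ αᵢΔT Lᵢ = 16.7×10⁻⁶×169×220 + 26.7×10⁻⁶×169×650 = 3.554 mm.
The walls prevent any net length change, so an axial force P (same in every segment) develops. Compatibility: P · Σ Lᵢ/(AᵢEᵢ) = δ_free.
Σ Lᵢ/(AᵢEᵢ) = 220/(235×119×10³) + 650/(2350×45×10³) = 1.401×10⁻⁵ mm/N.
P = 3.554 / 1.401×10⁻⁵ = 253600 N = 253.6 kN, compressive.

P ≈ 254 kN (compressive)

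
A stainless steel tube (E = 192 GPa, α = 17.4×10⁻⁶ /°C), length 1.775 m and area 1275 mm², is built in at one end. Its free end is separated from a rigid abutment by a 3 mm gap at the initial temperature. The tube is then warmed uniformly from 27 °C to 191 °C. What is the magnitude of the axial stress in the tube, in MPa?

If the wall were absent the tube would grow by αΔT L = 17.4×10⁻⁶ × 164 × 1775 = 5.065 mm.
The gap closes (δ_free > 3 mm) and the wall then resists a further 5.065 − 3 = 2.065 mm of expansion.
Compatibility: PL/(AE) = 2.065 mm, so σ = P/A = E × (2.065/1775) = 223.4 MPa.

σ ≈ 223 MPa (compressive)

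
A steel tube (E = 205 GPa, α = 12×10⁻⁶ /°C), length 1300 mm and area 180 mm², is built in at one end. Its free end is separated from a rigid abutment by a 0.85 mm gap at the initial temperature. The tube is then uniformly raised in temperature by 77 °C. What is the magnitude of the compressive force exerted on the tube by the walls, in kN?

P ≈ 9.97 kN

If the wall were absent the tube would grow by αΔT L = 12×10⁻⁶ × 77 × 1300 = 1.201 mm.
The gap closes (δ_free > 0.85 mm) and the wall then resists a further 1.201 − 0.85 = 0.3512 mm of expansion.
That suppressed elongation corresponds to σ = E·Δ/L = 205×10³ × 0.3512/1300 = 55.38 MPa.
Force on the wall = σA = 55.38 × 180 mm² = 9.969 kN.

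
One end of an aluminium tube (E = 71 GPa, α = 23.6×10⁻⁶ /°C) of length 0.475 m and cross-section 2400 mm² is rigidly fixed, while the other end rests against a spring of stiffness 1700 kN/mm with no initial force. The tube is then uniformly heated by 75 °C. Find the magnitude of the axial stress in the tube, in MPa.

Free thermal expansion: δ_free = αΔT L = 23.6×10⁻⁶ × 75 × 475 = 0.8407 mm.
Let P be the compressive force at the spring. The tube shortens elastically by PL/(AE) and the spring compresses by P/k; together these equal δ_free.
P [ L/(AE) + 1/k ] = δ_free → P [ 475/(2400×71×10³) + 1/(1700×10³) ] = 0.8407.
P = 0.8407 / 3.376×10⁻⁶ = 249100 N.
σ = P/A = 249100/2400 = 103.8 MPa.

σ ≈ 104 MPa (compressive)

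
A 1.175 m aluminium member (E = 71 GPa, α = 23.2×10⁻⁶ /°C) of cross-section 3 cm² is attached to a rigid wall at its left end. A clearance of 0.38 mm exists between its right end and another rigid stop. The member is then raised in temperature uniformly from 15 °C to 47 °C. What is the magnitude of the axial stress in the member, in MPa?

σ ≈ 29.7 MPa (compressive)

If the wall were absent the member would grow by αΔT L = 23.2×10⁻⁶ × 32 × 1175 = 0.8723 mm.
This exceeds the 0.38 mm gap, so the wall pushes back. The portion of expansion that must be recovered elastically is δ_free − gap = 0.8723 − 0.38 = 0.4923 mm.
Compatibility: PL/(AE) = 0.4923 mm, so σ = P/A = E × (0.4923/1175) = 29.75 MPa.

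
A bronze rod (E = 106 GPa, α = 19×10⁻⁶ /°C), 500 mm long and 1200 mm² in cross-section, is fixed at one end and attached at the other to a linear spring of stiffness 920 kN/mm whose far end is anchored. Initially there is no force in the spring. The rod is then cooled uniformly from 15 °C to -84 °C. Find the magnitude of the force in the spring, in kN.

If the spring were absent the rod would shorten by αΔT L = 19×10⁻⁶ × 99 × 500 = 0.9405 mm.
Let P be the tensile force in the spring. The rod extends elastically by PL/(AE) and the spring stretches by P/k; together these equal δ_free.
P [ L/(AE) + 1/k ] = δ_free → P [ 500/(1200×106×10³) + 1/(920×10³) ] = 0.9405.
P = 0.9405 / 5.018×10⁻⁶ = 187400 N.

P ≈ 187 kN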